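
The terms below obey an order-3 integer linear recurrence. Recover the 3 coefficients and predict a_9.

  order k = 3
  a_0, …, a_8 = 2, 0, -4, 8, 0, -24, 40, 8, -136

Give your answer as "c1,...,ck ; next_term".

  a_3 = -1·-4 + -2·0 + 2·2 = 8
  a_4 = -1·8 + -2·-4 + 2·0 = 0
  a_5 = -1·0 + -2·8 + 2·-4 = -24
  a_6 = -1·-24 + -2·0 + 2·8 = 40
  a_7 = -1·40 + -2·-24 + 2·0 = 8
  a_8 = -1·8 + -2·40 + 2·-24 = -136
  a_9 = -1·-136 + -2·8 + 2·40 = 200

-1,-2,2 ; 200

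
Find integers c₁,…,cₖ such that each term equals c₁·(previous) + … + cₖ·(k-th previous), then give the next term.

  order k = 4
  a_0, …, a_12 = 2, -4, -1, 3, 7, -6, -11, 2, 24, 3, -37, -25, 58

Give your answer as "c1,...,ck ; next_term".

  a_4 = 0·3 + -1·-1 + -1·-4 + 1·2 = 7
  a_5 = 0·7 + -1·3 + -1·-1 + 1·-4 = -6
  a_6 = 0·-6 + -1·7 + -1·3 + 1·-1 = -11
  a_7 = 0·-11 + -1·-6 + -1·7 + 1·3 = 2
  a_8 = 0·2 + -1·-11 + -1·-6 + 1·7 = 24
  a_9 = 0·24 + -1·2 + -1·-11 + 1·-6 = 3
  a_10 = 0·3 + -1·24 + -1·2 + 1·-11 = -37
  a_11 = 0·-37 + -1·3 + -1·24 + 1·2 = -25
  a_12 = 0·-25 + -1·-37 + -1·3 + 1·24 = 58
  a_13 = 0·58 + -1·-25 + -1·-37 + 1·3 = 65

0,-1,-1,1 ; 65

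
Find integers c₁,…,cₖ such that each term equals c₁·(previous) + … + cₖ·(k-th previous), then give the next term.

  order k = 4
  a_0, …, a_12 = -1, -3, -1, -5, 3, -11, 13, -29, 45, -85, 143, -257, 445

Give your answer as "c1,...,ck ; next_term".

-1,1,0,1 ; -787

  a_4 = -1·-5 + 1·-1 + 0·-3 + 1·-1 = 3
  a_5 = -1·3 + 1·-5 + 0·-1 + 1·-3 = -11
  a_6 = -1·-11 + 1·3 + 0·-5 + 1·-1 = 13
  a_7 = -1·13 + 1·-11 + 0·3 + 1·-5 = -29
  a_8 = -1·-29 + 1·13 + 0·-11 + 1·3 = 45
  a_9 = -1·45 + 1·-29 + 0·13 + 1·-11 = -85
  a_10 = -1·-85 + 1·45 + 0·-29 + 1·13 = 143
  a_11 = -1·143 + 1·-85 + 0·45 + 1·-29 = -257
  a_12 = -1·-257 + 1·143 + 0·-85 + 1·45 = 445
  a_13 = -1·445 + 1·-257 + 0·143 + 1·-85 = -787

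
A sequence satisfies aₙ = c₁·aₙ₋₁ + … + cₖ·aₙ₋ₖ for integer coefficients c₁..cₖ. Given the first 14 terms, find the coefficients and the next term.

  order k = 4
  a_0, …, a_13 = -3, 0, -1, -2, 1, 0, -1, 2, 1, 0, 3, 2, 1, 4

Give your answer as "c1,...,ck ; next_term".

  a_4 = 1·-2 + 0·-1 + 1·0 + -1·-3 = 1
  a_5 = 1·1 + 0·-2 + 1·-1 + -1·0 = 0
  a_6 = 1·0 + 0·1 + 1·-2 + -1·-1 = -1
  a_7 = 1·-1 + 0·0 + 1·1 + -1·-2 = 2
  a_8 = 1·2 + 0·-1 + 1·0 + -1·1 = 1
  a_9 = 1·1 + 0·2 + 1·-1 + -1·0 = 0
  a_10 = 1·0 + 0·1 + 1·2 + -1·-1 = 3
  a_11 = 1·3 + 0·0 + 1·1 + -1·2 = 2
  a_12 = 1·2 + 0·3 + 1·0 + -1·1 = 1
  a_13 = 1·1 + 0·2 + 1·3 + -1·0 = 4
  a_14 = 1·4 + 0·1 + 1·2 + -1·3 = 3

1,0,1,-1 ; 3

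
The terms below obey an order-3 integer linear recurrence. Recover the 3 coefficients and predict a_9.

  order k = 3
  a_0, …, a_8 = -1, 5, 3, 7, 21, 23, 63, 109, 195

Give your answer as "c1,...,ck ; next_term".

  a_3 = 0·3 + 2·5 + 3·-1 = 7
  a_4 = 0·7 + 2·3 + 3·5 = 21
  a_5 = 0·21 + 2·7 + 3·3 = 23
  a_6 = 0·23 + 2·21 + 3·7 = 63
  a_7 = 0·63 + 2·23 + 3·21 = 109
  a_8 = 0·109 + 2·63 + 3·23 = 195
  a_9 = 0·195 + 2·109 + 3·63 = 407

0,2,3 ; 407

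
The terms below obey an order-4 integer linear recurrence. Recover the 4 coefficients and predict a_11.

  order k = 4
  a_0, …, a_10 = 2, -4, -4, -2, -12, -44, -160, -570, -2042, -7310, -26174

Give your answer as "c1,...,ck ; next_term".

  a_4 = 3·-2 + 2·-4 + 0·-4 + 1·2 = -12
  a_5 = 3·-12 + 2·-2 + 0·-4 + 1·-4 = -44
  a_6 = 3·-44 + 2·-12 + 0·-2 + 1·-4 = -160
  a_7 = 3·-160 + 2·-44 + 0·-12 + 1·-2 = -570
  a_8 = 3·-570 + 2·-160 + 0·-44 + 1·-12 = -2042
  a_9 = 3·-2042 + 2·-570 + 0·-160 + 1·-44 = -7310
  a_10 = 3·-7310 + 2·-2042 + 0·-570 + 1·-160 = -26174
  a_11 = 3·-26174 + 2·-7310 + 0·-2042 + 1·-570 = -93712

3,2,0,1 ; -93712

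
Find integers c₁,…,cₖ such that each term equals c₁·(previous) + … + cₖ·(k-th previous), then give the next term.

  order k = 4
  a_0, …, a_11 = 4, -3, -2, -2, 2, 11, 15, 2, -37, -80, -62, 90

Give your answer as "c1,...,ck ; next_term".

  a_4 = 1·-2 + -1·-2 + -2·-3 + -1·4 = 2
  a_5 = 1·2 + -1·-2 + -2·-2 + -1·-3 = 11
  a_6 = 1·11 + -1·2 + -2·-2 + -1·-2 = 15
  a_7 = 1·15 + -1·11 + -2·2 + -1·-2 = 2
  a_8 = 1·2 + -1·15 + -2·11 + -1·2 = -37
  a_9 = 1·-37 + -1·2 + -2·15 + -1·11 = -80
  a_10 = 1·-80 + -1·-37 + -2·2 + -1·15 = -62
  a_11 = 1·-62 + -1·-80 + -2·-37 + -1·2 = 90
  a_12 = 1·90 + -1·-62 + -2·-80 + -1·-37 = 349

1,-1,-2,-1 ; 349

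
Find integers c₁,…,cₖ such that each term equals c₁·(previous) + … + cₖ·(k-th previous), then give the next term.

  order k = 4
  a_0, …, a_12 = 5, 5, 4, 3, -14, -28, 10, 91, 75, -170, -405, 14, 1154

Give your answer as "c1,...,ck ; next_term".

  a_4 = 1·3 + -3·4 + 0·5 + -1·5 = -14
  a_5 = 1·-14 + -3·3 + 0·4 + -1·5 = -28
  a_6 = 1·-28 + -3·-14 + 0·3 + -1·4 = 10
  a_7 = 1·10 + -3·-28 + 0·-14 + -1·3 = 91
  a_8 = 1·91 + -3·10 + 0·-28 + -1·-14 = 75
  a_9 = 1·75 + -3·91 + 0·10 + -1·-28 = -170
  a_10 = 1·-170 + -3·75 + 0·91 + -1·10 = -405
  a_11 = 1·-405 + -3·-170 + 0·75 + -1·91 = 14
  a_12 = 1·14 + -3·-405 + 0·-170 + -1·75 = 1154
  a_13 = 1·1154 + -3·14 + 0·-405 + -1·-170 = 1282

1,-3,0,-1 ; 1282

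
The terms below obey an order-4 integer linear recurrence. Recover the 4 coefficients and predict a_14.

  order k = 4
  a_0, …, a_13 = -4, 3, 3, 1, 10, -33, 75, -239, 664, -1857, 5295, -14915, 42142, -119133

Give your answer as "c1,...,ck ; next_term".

-2,2,-2,-3 ; 336495

  a_4 = -2·1 + 2·3 + -2·3 + -3·-4 = 10
  a_5 = -2·10 + 2·1 + -2·3 + -3·3 = -33
  a_6 = -2·-33 + 2·10 + -2·1 + -3·3 = 75
  a_7 = -2·75 + 2·-33 + -2·10 + -3·1 = -239
  a_8 = -2·-239 + 2·75 + -2·-33 + -3·10 = 664
  a_9 = -2·664 + 2·-239 + -2·75 + -3·-33 = -1857
  a_10 = -2·-1857 + 2·664 + -2·-239 + -3·75 = 5295
  a_11 = -2·5295 + 2·-1857 + -2·664 + -3·-239 = -14915
  a_12 = -2·-14915 + 2·5295 + -2·-1857 + -3·664 = 42142
  a_13 = -2·42142 + 2·-14915 + -2·5295 + -3·-1857 = -119133
  a_14 = -2·-119133 + 2·42142 + -2·-14915 + -3·5295 = 336495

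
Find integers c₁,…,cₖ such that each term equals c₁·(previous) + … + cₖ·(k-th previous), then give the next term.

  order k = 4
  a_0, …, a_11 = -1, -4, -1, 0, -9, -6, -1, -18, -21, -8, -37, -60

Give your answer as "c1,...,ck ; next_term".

  a_4 = 0·0 + 0·-1 + 2·-4 + 1·-1 = -9
  a_5 = 0·-9 + 0·0 + 2·-1 + 1·-4 = -6
  a_6 = 0·-6 + 0·-9 + 2·0 + 1·-1 = -1
  a_7 = 0·-1 + 0·-6 + 2·-9 + 1·0 = -18
  a_8 = 0·-18 + 0·-1 + 2·-6 + 1·-9 = -21
  a_9 = 0·-21 + 0·-18 + 2·-1 + 1·-6 = -8
  a_10 = 0·-8 + 0·-21 + 2·-18 + 1·-1 = -37
  a_11 = 0·-37 + 0·-8 + 2·-21 + 1·-18 = -60
  a_12 = 0·-60 + 0·-37 + 2·-8 + 1·-21 = -37

0,0,2,1 ; -37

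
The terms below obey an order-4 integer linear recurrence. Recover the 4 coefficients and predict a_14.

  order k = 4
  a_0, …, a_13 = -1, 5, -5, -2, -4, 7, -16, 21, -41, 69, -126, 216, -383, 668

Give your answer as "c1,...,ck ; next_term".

-1,1,0,1 ; -1177

  a_4 = -1·-2 + 1·-5 + 0·5 + 1·-1 = -4
  a_5 = -1·-4 + 1·-2 + 0·-5 + 1·5 = 7
  a_6 = -1·7 + 1·-4 + 0·-2 + 1·-5 = -16
  a_7 = -1·-16 + 1·7 + 0·-4 + 1·-2 = 21
  a_8 = -1·21 + 1·-16 + 0·7 + 1·-4 = -41
  a_9 = -1·-41 + 1·21 + 0·-16 + 1·7 = 69
  a_10 = -1·69 + 1·-41 + 0·21 + 1·-16 = -126
  a_11 = -1·-126 + 1·69 + 0·-41 + 1·21 = 216
  a_12 = -1·216 + 1·-126 + 0·69 + 1·-41 = -383
  a_13 = -1·-383 + 1·216 + 0·-126 + 1·69 = 668
  a_14 = -1·668 + 1·-383 + 0·216 + 1·-126 = -1177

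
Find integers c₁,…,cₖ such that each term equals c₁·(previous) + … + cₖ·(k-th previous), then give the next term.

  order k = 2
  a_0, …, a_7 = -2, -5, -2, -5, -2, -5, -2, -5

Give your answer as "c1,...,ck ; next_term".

  a_2 = 0·-5 + 1·-2 = -2
  a_3 = 0·-2 + 1·-5 = -5
  a_4 = 0·-5 + 1·-2 = -2
  a_5 = 0·-2 + 1·-5 = -5
  a_6 = 0·-5 + 1·-2 = -2
  a_7 = 0·-2 + 1·-5 = -5
  a_8 = 0·-5 + 1·-2 = -2

0,1 ; -2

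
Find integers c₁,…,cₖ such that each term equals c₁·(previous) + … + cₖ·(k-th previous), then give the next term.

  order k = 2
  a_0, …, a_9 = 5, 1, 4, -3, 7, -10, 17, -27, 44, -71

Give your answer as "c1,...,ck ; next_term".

-1,1 ; 115

  a_2 = -1·1 + 1·5 = 4
  a_3 = -1·4 + 1·1 = -3
  a_4 = -1·-3 + 1·4 = 7
  a_5 = -1·7 + 1·-3 = -10
  a_6 = -1·-10 + 1·7 = 17
  a_7 = -1·17 + 1·-10 = -27
  a_8 = -1·-27 + 1·17 = 44
  a_9 = -1·44 + 1·-27 = -71
  a_10 = -1·-71 + 1·44 = 115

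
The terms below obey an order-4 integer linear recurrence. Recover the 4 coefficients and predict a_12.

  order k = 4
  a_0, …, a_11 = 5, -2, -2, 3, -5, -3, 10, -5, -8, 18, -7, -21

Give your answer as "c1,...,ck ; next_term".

0,-1,1,-1 ; 33

  a_4 = 0·3 + -1·-2 + 1·-2 + -1·5 = -5
  a_5 = 0·-5 + -1·3 + 1·-2 + -1·-2 = -3
  a_6 = 0·-3 + -1·-5 + 1·3 + -1·-2 = 10
  a_7 = 0·10 + -1·-3 + 1·-5 + -1·3 = -5
  a_8 = 0·-5 + -1·10 + 1·-3 + -1·-5 = -8
  a_9 = 0·-8 + -1·-5 + 1·10 + -1·-3 = 18
  a_10 = 0·18 + -1·-8 + 1·-5 + -1·10 = -7
  a_11 = 0·-7 + -1·18 + 1·-8 + -1·-5 = -21
  a_12 = 0·-21 + -1·-7 + 1·18 + -1·-8 = 33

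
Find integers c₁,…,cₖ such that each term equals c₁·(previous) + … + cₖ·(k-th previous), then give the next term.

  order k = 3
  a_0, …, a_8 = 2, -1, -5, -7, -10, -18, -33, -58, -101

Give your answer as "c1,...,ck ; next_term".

2,-1,1 ; -177

  a_3 = 2·-5 + -1·-1 + 1·2 = -7
  a_4 = 2·-7 + -1·-5 + 1·-1 = -10
  a_5 = 2·-10 + -1·-7 + 1·-5 = -18
  a_6 = 2·-18 + -1·-10 + 1·-7 = -33
  a_7 = 2·-33 + -1·-18 + 1·-10 = -58
  a_8 = 2·-58 + -1·-33 + 1·-18 = -101
  a_9 = 2·-101 + -1·-58 + 1·-33 = -177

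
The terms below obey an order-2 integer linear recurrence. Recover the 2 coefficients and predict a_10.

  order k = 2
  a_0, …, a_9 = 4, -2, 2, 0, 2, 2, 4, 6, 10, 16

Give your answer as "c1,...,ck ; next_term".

  a_2 = 1·-2 + 1·4 = 2
  a_3 = 1·2 + 1·-2 = 0
  a_4 = 1·0 + 1·2 = 2
  a_5 = 1·2 + 1·0 = 2
  a_6 = 1·2 + 1·2 = 4
  a_7 = 1·4 + 1·2 = 6
  a_8 = 1·6 + 1·4 = 10
  a_9 = 1·10 + 1·6 = 16
  a_10 = 1·16 + 1·10 = 26

1,1 ; 26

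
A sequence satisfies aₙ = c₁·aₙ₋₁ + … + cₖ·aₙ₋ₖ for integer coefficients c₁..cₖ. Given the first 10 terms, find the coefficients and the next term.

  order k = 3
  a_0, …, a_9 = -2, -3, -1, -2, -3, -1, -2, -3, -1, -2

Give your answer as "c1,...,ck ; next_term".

0,0,1 ; -3

  a_3 = 0·-1 + 0·-3 + 1·-2 = -2
  a_4 = 0·-2 + 0·-1 + 1·-3 = -3
  a_5 = 0·-3 + 0·-2 + 1·-1 = -1
  a_6 = 0·-1 + 0·-3 + 1·-2 = -2
  a_7 = 0·-2 + 0·-1 + 1·-3 = -3
  a_8 = 0·-3 + 0·-2 + 1·-1 = -1
  a_9 = 0·-1 + 0·-3 + 1·-2 = -2
  a_10 = 0·-2 + 0·-1 + 1·-3 = -3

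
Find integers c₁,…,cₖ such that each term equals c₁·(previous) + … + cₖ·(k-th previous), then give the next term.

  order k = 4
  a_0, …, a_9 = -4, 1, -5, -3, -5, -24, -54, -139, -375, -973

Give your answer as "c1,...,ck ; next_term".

  a_4 = 2·-3 + 1·-5 + 2·1 + -1·-4 = -5
  a_5 = 2·-5 + 1·-3 + 2·-5 + -1·1 = -24
  a_6 = 2·-24 + 1·-5 + 2·-3 + -1·-5 = -54
  a_7 = 2·-54 + 1·-24 + 2·-5 + -1·-3 = -139
  a_8 = 2·-139 + 1·-54 + 2·-24 + -1·-5 = -375
  a_9 = 2·-375 + 1·-139 + 2·-54 + -1·-24 = -973
  a_10 = 2·-973 + 1·-375 + 2·-139 + -1·-54 = -2545

2,1,2,-1 ; -2545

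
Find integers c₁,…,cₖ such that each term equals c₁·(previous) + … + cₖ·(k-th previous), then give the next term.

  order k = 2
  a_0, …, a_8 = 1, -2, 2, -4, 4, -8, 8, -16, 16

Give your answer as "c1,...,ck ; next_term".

  a_2 = 0·-2 + 2·1 = 2
  a_3 = 0·2 + 2·-2 = -4
  a_4 = 0·-4 + 2·2 = 4
  a_5 = 0·4 + 2·-4 = -8
  a_6 = 0·-8 + 2·4 = 8
  a_7 = 0·8 + 2·-8 = -16
  a_8 = 0·-16 + 2·8 = 16
  a_9 = 0·16 + 2·-16 = -32

0,2 ; -32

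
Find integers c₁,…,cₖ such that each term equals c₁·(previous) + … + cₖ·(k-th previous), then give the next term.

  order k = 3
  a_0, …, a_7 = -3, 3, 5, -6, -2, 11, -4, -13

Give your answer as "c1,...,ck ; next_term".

  a_3 = 0·5 + -1·3 + 1·-3 = -6
  a_4 = 0·-6 + -1·5 + 1·3 = -2
  a_5 = 0·-2 + -1·-6 + 1·5 = 11
  a_6 = 0·11 + -1·-2 + 1·-6 = -4
  a_7 = 0·-4 + -1·11 + 1·-2 = -13
  a_8 = 0·-13 + -1·-4 + 1·11 = 15

0,-1,1 ; 15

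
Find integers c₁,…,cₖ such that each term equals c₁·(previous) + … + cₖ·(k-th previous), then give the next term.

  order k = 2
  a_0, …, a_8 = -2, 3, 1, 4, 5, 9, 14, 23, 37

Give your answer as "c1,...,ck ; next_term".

1,1 ; 60

  a_2 = 1·3 + 1·-2 = 1
  a_3 = 1·1 + 1·3 = 4
  a_4 = 1·4 + 1·1 = 5
  a_5 = 1·5 + 1·4 = 9
  a_6 = 1·9 + 1·5 = 14
  a_7 = 1·14 + 1·9 = 23
  a_8 = 1·23 + 1·14 = 37
  a_9 = 1·37 + 1·23 = 60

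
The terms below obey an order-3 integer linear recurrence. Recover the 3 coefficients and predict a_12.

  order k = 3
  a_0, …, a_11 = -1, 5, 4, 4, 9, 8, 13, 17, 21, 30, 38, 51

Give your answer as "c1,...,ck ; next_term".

  a_3 = 0·4 + 1·5 + 1·-1 = 4
  a_4 = 0·4 + 1·4 + 1·5 = 9
  a_5 = 0·9 + 1·4 + 1·4 = 8
  a_6 = 0·8 + 1·9 + 1·4 = 13
  a_7 = 0·13 + 1·8 + 1·9 = 17
  a_8 = 0·17 + 1·13 + 1·8 = 21
  a_9 = 0·21 + 1·17 + 1·13 = 30
  a_10 = 0·30 + 1·21 + 1·17 = 38
  a_11 = 0·38 + 1·30 + 1·21 = 51
  a_12 = 0·51 + 1·38 + 1·30 = 68

0,1,1 ; 68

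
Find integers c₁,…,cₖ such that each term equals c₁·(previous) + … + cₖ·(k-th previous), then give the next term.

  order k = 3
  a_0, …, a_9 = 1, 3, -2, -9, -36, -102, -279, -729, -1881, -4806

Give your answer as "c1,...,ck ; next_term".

  a_3 = 3·-2 + 0·3 + -3·1 = -9
  a_4 = 3·-9 + 0·-2 + -3·3 = -36
  a_5 = 3·-36 + 0·-9 + -3·-2 = -102
  a_6 = 3·-102 + 0·-36 + -3·-9 = -279
  a_7 = 3·-279 + 0·-102 + -3·-36 = -729
  a_8 = 3·-729 + 0·-279 + -3·-102 = -1881
  a_9 = 3·-1881 + 0·-729 + -3·-279 = -4806
  a_10 = 3·-4806 + 0·-1881 + -3·-729 = -12231

3,0,-3 ; -12231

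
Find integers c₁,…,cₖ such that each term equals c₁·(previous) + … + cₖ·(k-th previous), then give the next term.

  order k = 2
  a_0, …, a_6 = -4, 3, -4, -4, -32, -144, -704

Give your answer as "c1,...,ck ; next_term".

4,4 ; -3392

  a_2 = 4·3 + 4·-4 = -4
  a_3 = 4·-4 + 4·3 = -4
  a_4 = 4·-4 + 4·-4 = -32
  a_5 = 4·-32 + 4·-4 = -144
  a_6 = 4·-144 + 4·-32 = -704
  a_7 = 4·-704 + 4·-144 = -3392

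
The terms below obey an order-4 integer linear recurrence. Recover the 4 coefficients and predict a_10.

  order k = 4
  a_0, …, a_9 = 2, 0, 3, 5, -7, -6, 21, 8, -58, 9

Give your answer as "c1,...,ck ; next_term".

-1,-2,-1,2 ; 141

  a_4 = -1·5 + -2·3 + -1·0 + 2·2 = -7
  a_5 = -1·-7 + -2·5 + -1·3 + 2·0 = -6
  a_6 = -1·-6 + -2·-7 + -1·5 + 2·3 = 21
  a_7 = -1·21 + -2·-6 + -1·-7 + 2·5 = 8
  a_8 = -1·8 + -2·21 + -1·-6 + 2·-7 = -58
  a_9 = -1·-58 + -2·8 + -1·21 + 2·-6 = 9
  a_10 = -1·9 + -2·-58 + -1·8 + 2·21 = 141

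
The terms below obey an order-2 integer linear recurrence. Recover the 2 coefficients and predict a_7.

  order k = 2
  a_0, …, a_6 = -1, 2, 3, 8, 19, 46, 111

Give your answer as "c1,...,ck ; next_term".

2,1 ; 268

  a_2 = 2·2 + 1·-1 = 3
  a_3 = 2·3 + 1·2 = 8
  a_4 = 2·8 + 1·3 = 19
  a_5 = 2·19 + 1·8 = 46
  a_6 = 2·46 + 1·19 = 111
  a_7 = 2·111 + 1·46 = 268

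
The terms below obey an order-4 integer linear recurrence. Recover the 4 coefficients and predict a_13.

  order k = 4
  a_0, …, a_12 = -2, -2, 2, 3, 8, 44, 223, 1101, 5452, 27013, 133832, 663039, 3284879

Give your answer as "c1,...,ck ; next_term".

  a_4 = 4·3 + 4·2 + 3·-2 + 3·-2 = 8
  a_5 = 4·8 + 4·3 + 3·2 + 3·-2 = 44
  a_6 = 4·44 + 4·8 + 3·3 + 3·2 = 223
  a_7 = 4·223 + 4·44 + 3·8 + 3·3 = 1101
  a_8 = 4·1101 + 4·223 + 3·44 + 3·8 = 5452
  a_9 = 4·5452 + 4·1101 + 3·223 + 3·44 = 27013
  a_10 = 4·27013 + 4·5452 + 3·1101 + 3·223 = 133832
  a_11 = 4·133832 + 4·27013 + 3·5452 + 3·1101 = 663039
  a_12 = 4·663039 + 4·133832 + 3·27013 + 3·5452 = 3284879
  a_13 = 4·3284879 + 4·663039 + 3·133832 + 3·27013 = 16274207

4,4,3,3 ; 16274207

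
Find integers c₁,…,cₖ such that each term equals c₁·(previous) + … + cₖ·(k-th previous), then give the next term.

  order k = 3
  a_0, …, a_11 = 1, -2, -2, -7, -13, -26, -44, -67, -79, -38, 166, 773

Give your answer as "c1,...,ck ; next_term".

3,-1,-3 ; 2267

  a_3 = 3·-2 + -1·-2 + -3·1 = -7
  a_4 = 3·-7 + -1·-2 + -3·-2 = -13
  a_5 = 3·-13 + -1·-7 + -3·-2 = -26
  a_6 = 3·-26 + -1·-13 + -3·-7 = -44
  a_7 = 3·-44 + -1·-26 + -3·-13 = -67
  a_8 = 3·-67 + -1·-44 + -3·-26 = -79
  a_9 = 3·-79 + -1·-67 + -3·-44 = -38
  a_10 = 3·-38 + -1·-79 + -3·-67 = 166
  a_11 = 3·166 + -1·-38 + -3·-79 = 773
  a_12 = 3·773 + -1·166 + -3·-38 = 2267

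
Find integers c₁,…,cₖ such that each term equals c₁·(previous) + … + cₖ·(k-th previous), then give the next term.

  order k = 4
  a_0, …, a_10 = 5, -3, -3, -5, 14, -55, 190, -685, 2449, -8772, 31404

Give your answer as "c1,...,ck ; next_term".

  a_4 = -3·-5 + 2·-3 + 0·-3 + 1·5 = 14
  a_5 = -3·14 + 2·-5 + 0·-3 + 1·-3 = -55
  a_6 = -3·-55 + 2·14 + 0·-5 + 1·-3 = 190
  a_7 = -3·190 + 2·-55 + 0·14 + 1·-5 = -685
  a_8 = -3·-685 + 2·190 + 0·-55 + 1·14 = 2449
  a_9 = -3·2449 + 2·-685 + 0·190 + 1·-55 = -8772
  a_10 = -3·-8772 + 2·2449 + 0·-685 + 1·190 = 31404
  a_11 = -3·31404 + 2·-8772 + 0·2449 + 1·-685 = -112441

-3,2,0,1 ; -112441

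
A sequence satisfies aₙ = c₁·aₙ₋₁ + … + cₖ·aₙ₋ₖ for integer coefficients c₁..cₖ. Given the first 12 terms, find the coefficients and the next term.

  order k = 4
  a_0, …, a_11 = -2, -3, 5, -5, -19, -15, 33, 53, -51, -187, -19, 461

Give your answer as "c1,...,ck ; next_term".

  a_4 = 1·-5 + -2·5 + 0·-3 + 2·-2 = -19
  a_5 = 1·-19 + -2·-5 + 0·5 + 2·-3 = -15
  a_6 = 1·-15 + -2·-19 + 0·-5 + 2·5 = 33
  a_7 = 1·33 + -2·-15 + 0·-19 + 2·-5 = 53
  a_8 = 1·53 + -2·33 + 0·-15 + 2·-19 = -51
  a_9 = 1·-51 + -2·53 + 0·33 + 2·-15 = -187
  a_10 = 1·-187 + -2·-51 + 0·53 + 2·33 = -19
  a_11 = 1·-19 + -2·-187 + 0·-51 + 2·53 = 461
  a_12 = 1·461 + -2·-19 + 0·-187 + 2·-51 = 397

1,-2,0,2 ; 397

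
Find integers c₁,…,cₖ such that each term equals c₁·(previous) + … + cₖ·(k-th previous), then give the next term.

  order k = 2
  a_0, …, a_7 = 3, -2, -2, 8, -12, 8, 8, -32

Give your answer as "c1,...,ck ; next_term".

  a_2 = -2·-2 + -2·3 = -2
  a_3 = -2·-2 + -2·-2 = 8
  a_4 = -2·8 + -2·-2 = -12
  a_5 = -2·-12 + -2·8 = 8
  a_6 = -2·8 + -2·-12 = 8
  a_7 = -2·8 + -2·8 = -32
  a_8 = -2·-32 + -2·8 = 48

-2,-2 ; 48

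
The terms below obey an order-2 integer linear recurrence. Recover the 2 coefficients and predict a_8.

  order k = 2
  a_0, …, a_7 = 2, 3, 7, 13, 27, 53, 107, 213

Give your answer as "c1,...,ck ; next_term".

  a_2 = 1·3 + 2·2 = 7
  a_3 = 1·7 + 2·3 = 13
  a_4 = 1·13 + 2·7 = 27
  a_5 = 1·27 + 2·13 = 53
  a_6 = 1·53 + 2·27 = 107
  a_7 = 1·107 + 2·53 = 213
  a_8 = 1·213 + 2·107 = 427

1,2 ; 427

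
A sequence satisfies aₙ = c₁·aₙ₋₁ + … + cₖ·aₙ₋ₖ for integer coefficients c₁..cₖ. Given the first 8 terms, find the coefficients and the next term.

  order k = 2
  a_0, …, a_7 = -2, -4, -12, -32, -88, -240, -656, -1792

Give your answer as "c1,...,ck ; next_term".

  a_2 = 2·-4 + 2·-2 = -12
  a_3 = 2·-12 + 2·-4 = -32
  a_4 = 2·-32 + 2·-12 = -88
  a_5 = 2·-88 + 2·-32 = -240
  a_6 = 2·-240 + 2·-88 = -656
  a_7 = 2·-656 + 2·-240 = -1792
  a_8 = 2·-1792 + 2·-656 = -4896

2,2 ; -4896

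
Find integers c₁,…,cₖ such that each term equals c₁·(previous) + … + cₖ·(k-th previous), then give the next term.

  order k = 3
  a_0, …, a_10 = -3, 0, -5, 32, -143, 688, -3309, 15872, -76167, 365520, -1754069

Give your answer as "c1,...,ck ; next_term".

-4,3,-4 ; 8417504

  a_3 = -4·-5 + 3·0 + -4·-3 = 32
  a_4 = -4·32 + 3·-5 + -4·0 = -143
  a_5 = -4·-143 + 3·32 + -4·-5 = 688
  a_6 = -4·688 + 3·-143 + -4·32 = -3309
  a_7 = -4·-3309 + 3·688 + -4·-143 = 15872
  a_8 = -4·15872 + 3·-3309 + -4·688 = -76167
  a_9 = -4·-76167 + 3·15872 + -4·-3309 = 365520
  a_10 = -4·365520 + 3·-76167 + -4·15872 = -1754069
  a_11 = -4·-1754069 + 3·365520 + -4·-76167 = 8417504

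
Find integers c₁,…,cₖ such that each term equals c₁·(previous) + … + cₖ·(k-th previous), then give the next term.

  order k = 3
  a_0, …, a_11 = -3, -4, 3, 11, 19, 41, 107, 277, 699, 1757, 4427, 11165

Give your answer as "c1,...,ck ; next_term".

3,-2,2 ; 28155

  a_3 = 3·3 + -2·-4 + 2·-3 = 11
  a_4 = 3·11 + -2·3 + 2·-4 = 19
  a_5 = 3·19 + -2·11 + 2·3 = 41
  a_6 = 3·41 + -2·19 + 2·11 = 107
  a_7 = 3·107 + -2·41 + 2·19 = 277
  a_8 = 3·277 + -2·107 + 2·41 = 699
  a_9 = 3·699 + -2·277 + 2·107 = 1757
  a_10 = 3·1757 + -2·699 + 2·277 = 4427
  a_11 = 3·4427 + -2·1757 + 2·699 = 11165
  a_12 = 3·11165 + -2·4427 + 2·1757 = 28155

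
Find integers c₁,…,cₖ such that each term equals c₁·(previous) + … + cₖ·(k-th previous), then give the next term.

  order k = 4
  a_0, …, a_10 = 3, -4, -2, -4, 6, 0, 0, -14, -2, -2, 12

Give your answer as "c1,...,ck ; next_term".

  a_4 = 1·-4 + 0·-2 + -1·-4 + 2·3 = 6
  a_5 = 1·6 + 0·-4 + -1·-2 + 2·-4 = 0
  a_6 = 1·0 + 0·6 + -1·-4 + 2·-2 = 0
  a_7 = 1·0 + 0·0 + -1·6 + 2·-4 = -14
  a_8 = 1·-14 + 0·0 + -1·0 + 2·6 = -2
  a_9 = 1·-2 + 0·-14 + -1·0 + 2·0 = -2
  a_10 = 1·-2 + 0·-2 + -1·-14 + 2·0 = 12
  a_11 = 1·12 + 0·-2 + -1·-2 + 2·-14 = -14

1,0,-1,2 ; -14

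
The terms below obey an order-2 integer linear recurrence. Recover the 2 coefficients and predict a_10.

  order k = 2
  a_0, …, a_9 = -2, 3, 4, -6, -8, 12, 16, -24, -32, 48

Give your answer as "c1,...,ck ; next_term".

0,-2 ; 64

  a_2 = 0·3 + -2·-2 = 4
  a_3 = 0·4 + -2·3 = -6
  a_4 = 0·-6 + -2·4 = -8
  a_5 = 0·-8 + -2·-6 = 12
  a_6 = 0·12 + -2·-8 = 16
  a_7 = 0·16 + -2·12 = -24
  a_8 = 0·-24 + -2·16 = -32
  a_9 = 0·-32 + -2·-24 = 48
  a_10 = 0·48 + -2·-32 = 64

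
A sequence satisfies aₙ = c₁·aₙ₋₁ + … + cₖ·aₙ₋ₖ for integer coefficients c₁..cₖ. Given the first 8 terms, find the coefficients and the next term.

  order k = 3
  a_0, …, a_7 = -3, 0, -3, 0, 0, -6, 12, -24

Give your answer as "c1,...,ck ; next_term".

-2,0,2 ; 36

  a_3 = -2·-3 + 0·0 + 2·-3 = 0
  a_4 = -2·0 + 0·-3 + 2·0 = 0
  a_5 = -2·0 + 0·0 + 2·-3 = -6
  a_6 = -2·-6 + 0·0 + 2·0 = 12
  a_7 = -2·12 + 0·-6 + 2·0 = -24
  a_8 = -2·-24 + 0·12 + 2·-6 = 36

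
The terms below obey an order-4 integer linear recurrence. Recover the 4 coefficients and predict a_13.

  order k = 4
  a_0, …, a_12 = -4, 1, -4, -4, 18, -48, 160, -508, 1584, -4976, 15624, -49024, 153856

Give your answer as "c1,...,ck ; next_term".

-3,0,-2,-2 ; -482864

  a_4 = -3·-4 + 0·-4 + -2·1 + -2·-4 = 18
  a_5 = -3·18 + 0·-4 + -2·-4 + -2·1 = -48
  a_6 = -3·-48 + 0·18 + -2·-4 + -2·-4 = 160
  a_7 = -3·160 + 0·-48 + -2·18 + -2·-4 = -508
  a_8 = -3·-508 + 0·160 + -2·-48 + -2·18 = 1584
  a_9 = -3·1584 + 0·-508 + -2·160 + -2·-48 = -4976
  a_10 = -3·-4976 + 0·1584 + -2·-508 + -2·160 = 15624
  a_11 = -3·15624 + 0·-4976 + -2·1584 + -2·-508 = -49024
  a_12 = -3·-49024 + 0·15624 + -2·-4976 + -2·1584 = 153856
  a_13 = -3·153856 + 0·-49024 + -2·15624 + -2·-4976 = -482864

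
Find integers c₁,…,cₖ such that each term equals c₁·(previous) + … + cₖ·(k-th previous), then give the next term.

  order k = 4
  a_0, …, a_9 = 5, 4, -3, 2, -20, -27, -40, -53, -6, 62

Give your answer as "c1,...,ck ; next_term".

  a_4 = 1·2 + 1·-3 + -1·4 + -3·5 = -20
  a_5 = 1·-20 + 1·2 + -1·-3 + -3·4 = -27
  a_6 = 1·-27 + 1·-20 + -1·2 + -3·-3 = -40
  a_7 = 1·-40 + 1·-27 + -1·-20 + -3·2 = -53
  a_8 = 1·-53 + 1·-40 + -1·-27 + -3·-20 = -6
  a_9 = 1·-6 + 1·-53 + -1·-40 + -3·-27 = 62
  a_10 = 1·62 + 1·-6 + -1·-53 + -3·-40 = 229

1,1,-1,-3 ; 229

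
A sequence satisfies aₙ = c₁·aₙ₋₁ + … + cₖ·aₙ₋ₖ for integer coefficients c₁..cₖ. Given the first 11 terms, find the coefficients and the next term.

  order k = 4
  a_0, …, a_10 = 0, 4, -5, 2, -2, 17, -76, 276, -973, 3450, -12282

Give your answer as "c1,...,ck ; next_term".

  a_4 = -4·2 + -2·-5 + -1·4 + 2·0 = -2
  a_5 = -4·-2 + -2·2 + -1·-5 + 2·4 = 17
  a_6 = -4·17 + -2·-2 + -1·2 + 2·-5 = -76
  a_7 = -4·-76 + -2·17 + -1·-2 + 2·2 = 276
  a_8 = -4·276 + -2·-76 + -1·17 + 2·-2 = -973
  a_9 = -4·-973 + -2·276 + -1·-76 + 2·17 = 3450
  a_10 = -4·3450 + -2·-973 + -1·276 + 2·-76 = -12282
  a_11 = -4·-12282 + -2·3450 + -1·-973 + 2·276 = 43753

-4,-2,-1,2 ; 43753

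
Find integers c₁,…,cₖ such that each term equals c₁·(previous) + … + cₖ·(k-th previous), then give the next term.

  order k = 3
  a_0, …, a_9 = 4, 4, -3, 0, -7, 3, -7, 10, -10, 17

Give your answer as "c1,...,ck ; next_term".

  a_3 = 0·-3 + 1·4 + -1·4 = 0
  a_4 = 0·0 + 1·-3 + -1·4 = -7
  a_5 = 0·-7 + 1·0 + -1·-3 = 3
  a_6 = 0·3 + 1·-7 + -1·0 = -7
  a_7 = 0·-7 + 1·3 + -1·-7 = 10
  a_8 = 0·10 + 1·-7 + -1·3 = -10
  a_9 = 0·-10 + 1·10 + -1·-7 = 17
  a_10 = 0·17 + 1·-10 + -1·10 = -20

0,1,-1 ; -20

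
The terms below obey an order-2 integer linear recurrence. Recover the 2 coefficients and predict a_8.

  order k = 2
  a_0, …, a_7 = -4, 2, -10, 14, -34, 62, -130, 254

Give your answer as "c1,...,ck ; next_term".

  a_2 = -1·2 + 2·-4 = -10
  a_3 = -1·-10 + 2·2 = 14
  a_4 = -1·14 + 2·-10 = -34
  a_5 = -1·-34 + 2·14 = 62
  a_6 = -1·62 + 2·-34 = -130
  a_7 = -1·-130 + 2·62 = 254
  a_8 = -1·254 + 2·-130 = -514

-1,2 ; -514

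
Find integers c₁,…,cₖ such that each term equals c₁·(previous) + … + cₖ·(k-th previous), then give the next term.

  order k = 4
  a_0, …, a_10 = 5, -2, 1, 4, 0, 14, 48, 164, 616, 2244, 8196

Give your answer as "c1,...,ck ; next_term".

3,2,2,-2 ; 29980

  a_4 = 3·4 + 2·1 + 2·-2 + -2·5 = 0
  a_5 = 3·0 + 2·4 + 2·1 + -2·-2 = 14
  a_6 = 3·14 + 2·0 + 2·4 + -2·1 = 48
  a_7 = 3·48 + 2·14 + 2·0 + -2·4 = 164
  a_8 = 3·164 + 2·48 + 2·14 + -2·0 = 616
  a_9 = 3·616 + 2·164 + 2·48 + -2·14 = 2244
  a_10 = 3·2244 + 2·616 + 2·164 + -2·48 = 8196
  a_11 = 3·8196 + 2·2244 + 2·616 + -2·164 = 29980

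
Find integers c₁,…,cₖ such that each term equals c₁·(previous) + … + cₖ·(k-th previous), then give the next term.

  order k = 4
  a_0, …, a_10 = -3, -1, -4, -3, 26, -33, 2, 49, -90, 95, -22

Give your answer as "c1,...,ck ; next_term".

-2,-3,-2,-2 ; -159

  a_4 = -2·-3 + -3·-4 + -2·-1 + -2·-3 = 26
  a_5 = -2·26 + -3·-3 + -2·-4 + -2·-1 = -33
  a_6 = -2·-33 + -3·26 + -2·-3 + -2·-4 = 2
  a_7 = -2·2 + -3·-33 + -2·26 + -2·-3 = 49
  a_8 = -2·49 + -3·2 + -2·-33 + -2·26 = -90
  a_9 = -2·-90 + -3·49 + -2·2 + -2·-33 = 95
  a_10 = -2·95 + -3·-90 + -2·49 + -2·2 = -22
  a_11 = -2·-22 + -3·95 + -2·-90 + -2·49 = -159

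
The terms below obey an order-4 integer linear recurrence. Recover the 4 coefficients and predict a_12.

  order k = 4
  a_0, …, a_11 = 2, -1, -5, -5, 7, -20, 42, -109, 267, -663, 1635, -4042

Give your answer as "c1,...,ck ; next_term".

  a_4 = -2·-5 + 1·-5 + 0·-1 + 1·2 = 7
  a_5 = -2·7 + 1·-5 + 0·-5 + 1·-1 = -20
  a_6 = -2·-20 + 1·7 + 0·-5 + 1·-5 = 42
  a_7 = -2·42 + 1·-20 + 0·7 + 1·-5 = -109
  a_8 = -2·-109 + 1·42 + 0·-20 + 1·7 = 267
  a_9 = -2·267 + 1·-109 + 0·42 + 1·-20 = -663
  a_10 = -2·-663 + 1·267 + 0·-109 + 1·42 = 1635
  a_11 = -2·1635 + 1·-663 + 0·267 + 1·-109 = -4042
  a_12 = -2·-4042 + 1·1635 + 0·-663 + 1·267 = 9986

-2,1,0,1 ; 9986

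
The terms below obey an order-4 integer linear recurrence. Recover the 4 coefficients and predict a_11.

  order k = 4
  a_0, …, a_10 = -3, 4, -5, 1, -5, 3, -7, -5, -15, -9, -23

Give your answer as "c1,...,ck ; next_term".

  a_4 = 1·1 + 0·-5 + 0·4 + 2·-3 = -5
  a_5 = 1·-5 + 0·1 + 0·-5 + 2·4 = 3
  a_6 = 1·3 + 0·-5 + 0·1 + 2·-5 = -7
  a_7 = 1·-7 + 0·3 + 0·-5 + 2·1 = -5
  a_8 = 1·-5 + 0·-7 + 0·3 + 2·-5 = -15
  a_9 = 1·-15 + 0·-5 + 0·-7 + 2·3 = -9
  a_10 = 1·-9 + 0·-15 + 0·-5 + 2·-7 = -23
  a_11 = 1·-23 + 0·-9 + 0·-15 + 2·-5 = -33

1,0,0,2 ; -33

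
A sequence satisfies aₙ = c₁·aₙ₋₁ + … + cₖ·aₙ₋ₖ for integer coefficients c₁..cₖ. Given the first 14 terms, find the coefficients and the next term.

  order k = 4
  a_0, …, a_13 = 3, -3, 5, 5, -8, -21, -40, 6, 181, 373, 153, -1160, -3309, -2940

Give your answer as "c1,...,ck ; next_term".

  a_4 = 1·5 + -2·5 + -3·-3 + -4·3 = -8
  a_5 = 1·-8 + -2·5 + -3·5 + -4·-3 = -21
  a_6 = 1·-21 + -2·-8 + -3·5 + -4·5 = -40
  a_7 = 1·-40 + -2·-21 + -3·-8 + -4·5 = 6
  a_8 = 1·6 + -2·-40 + -3·-21 + -4·-8 = 181
  a_9 = 1·181 + -2·6 + -3·-40 + -4·-21 = 373
  a_10 = 1·373 + -2·181 + -3·6 + -4·-40 = 153
  a_11 = 1·153 + -2·373 + -3·181 + -4·6 = -1160
  a_12 = 1·-1160 + -2·153 + -3·373 + -4·181 = -3309
  a_13 = 1·-3309 + -2·-1160 + -3·153 + -4·373 = -2940
  a_14 = 1·-2940 + -2·-3309 + -3·-1160 + -4·153 = 6546

1,-2,-3,-4 ; 6546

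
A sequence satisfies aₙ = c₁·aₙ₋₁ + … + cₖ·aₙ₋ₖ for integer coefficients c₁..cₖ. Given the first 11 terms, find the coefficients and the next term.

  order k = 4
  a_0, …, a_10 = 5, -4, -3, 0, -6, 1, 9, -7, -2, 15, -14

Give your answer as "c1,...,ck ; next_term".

  a_4 = 0·0 + -1·-3 + 1·-4 + -1·5 = -6
  a_5 = 0·-6 + -1·0 + 1·-3 + -1·-4 = 1
  a_6 = 0·1 + -1·-6 + 1·0 + -1·-3 = 9
  a_7 = 0·9 + -1·1 + 1·-6 + -1·0 = -7
  a_8 = 0·-7 + -1·9 + 1·1 + -1·-6 = -2
  a_9 = 0·-2 + -1·-7 + 1·9 + -1·1 = 15
  a_10 = 0·15 + -1·-2 + 1·-7 + -1·9 = -14
  a_11 = 0·-14 + -1·15 + 1·-2 + -1·-7 = -10

0,-1,1,-1 ; -10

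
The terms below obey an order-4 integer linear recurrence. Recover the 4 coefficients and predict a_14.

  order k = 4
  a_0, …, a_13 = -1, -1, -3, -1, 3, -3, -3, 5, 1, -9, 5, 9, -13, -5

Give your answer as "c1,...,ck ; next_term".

  a_4 = -1·-1 + -1·-3 + 0·-1 + 1·-1 = 3
  a_5 = -1·3 + -1·-1 + 0·-3 + 1·-1 = -3
  a_6 = -1·-3 + -1·3 + 0·-1 + 1·-3 = -3
  a_7 = -1·-3 + -1·-3 + 0·3 + 1·-1 = 5
  a_8 = -1·5 + -1·-3 + 0·-3 + 1·3 = 1
  a_9 = -1·1 + -1·5 + 0·-3 + 1·-3 = -9
  a_10 = -1·-9 + -1·1 + 0·5 + 1·-3 = 5
  a_11 = -1·5 + -1·-9 + 0·1 + 1·5 = 9
  a_12 = -1·9 + -1·5 + 0·-9 + 1·1 = -13
  a_13 = -1·-13 + -1·9 + 0·5 + 1·-9 = -5
  a_14 = -1·-5 + -1·-13 + 0·9 + 1·5 = 23

-1,-1,0,1 ; 23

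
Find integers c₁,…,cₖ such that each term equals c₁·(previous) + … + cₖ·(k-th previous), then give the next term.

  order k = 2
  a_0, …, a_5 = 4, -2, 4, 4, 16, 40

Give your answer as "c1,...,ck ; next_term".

  a_2 = 2·-2 + 2·4 = 4
  a_3 = 2·4 + 2·-2 = 4
  a_4 = 2·4 + 2·4 = 16
  a_5 = 2·16 + 2·4 = 40
  a_6 = 2·40 + 2·16 = 112

2,2 ; 112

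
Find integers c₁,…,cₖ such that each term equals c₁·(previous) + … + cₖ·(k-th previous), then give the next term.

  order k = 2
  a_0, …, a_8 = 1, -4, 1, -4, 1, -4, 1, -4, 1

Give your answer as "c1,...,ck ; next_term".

0,1 ; -4

  a_2 = 0·-4 + 1·1 = 1
  a_3 = 0·1 + 1·-4 = -4
  a_4 = 0·-4 + 1·1 = 1
  a_5 = 0·1 + 1·-4 = -4
  a_6 = 0·-4 + 1·1 = 1
  a_7 = 0·1 + 1·-4 = -4
  a_8 = 0·-4 + 1·1 = 1
  a_9 = 0·1 + 1·-4 = -4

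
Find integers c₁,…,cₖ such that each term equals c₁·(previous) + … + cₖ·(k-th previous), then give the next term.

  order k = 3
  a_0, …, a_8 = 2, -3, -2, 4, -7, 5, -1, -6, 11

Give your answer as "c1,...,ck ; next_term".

-1,0,1 ; -12

  a_3 = -1·-2 + 0·-3 + 1·2 = 4
  a_4 = -1·4 + 0·-2 + 1·-3 = -7
  a_5 = -1·-7 + 0·4 + 1·-2 = 5
  a_6 = -1·5 + 0·-7 + 1·4 = -1
  a_7 = -1·-1 + 0·5 + 1·-7 = -6
  a_8 = -1·-6 + 0·-1 + 1·5 = 11
  a_9 = -1·11 + 0·-6 + 1·-1 = -12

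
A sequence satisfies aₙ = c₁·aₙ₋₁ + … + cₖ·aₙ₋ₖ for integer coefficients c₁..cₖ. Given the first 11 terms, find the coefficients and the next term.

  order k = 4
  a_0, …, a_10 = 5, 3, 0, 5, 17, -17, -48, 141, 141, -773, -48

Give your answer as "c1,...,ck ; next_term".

  a_4 = 0·5 + -4·0 + 4·3 + 1·5 = 17
  a_5 = 0·17 + -4·5 + 4·0 + 1·3 = -17
  a_6 = 0·-17 + -4·17 + 4·5 + 1·0 = -48
  a_7 = 0·-48 + -4·-17 + 4·17 + 1·5 = 141
  a_8 = 0·141 + -4·-48 + 4·-17 + 1·17 = 141
  a_9 = 0·141 + -4·141 + 4·-48 + 1·-17 = -773
  a_10 = 0·-773 + -4·141 + 4·141 + 1·-48 = -48
  a_11 = 0·-48 + -4·-773 + 4·141 + 1·141 = 3797

0,-4,4,1 ; 3797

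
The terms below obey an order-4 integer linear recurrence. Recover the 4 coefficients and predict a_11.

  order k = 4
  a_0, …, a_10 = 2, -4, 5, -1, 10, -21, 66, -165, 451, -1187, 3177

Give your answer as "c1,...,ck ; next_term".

  a_4 = -2·-1 + 2·5 + 1·-4 + 1·2 = 10
  a_5 = -2·10 + 2·-1 + 1·5 + 1·-4 = -21
  a_6 = -2·-21 + 2·10 + 1·-1 + 1·5 = 66
  a_7 = -2·66 + 2·-21 + 1·10 + 1·-1 = -165
  a_8 = -2·-165 + 2·66 + 1·-21 + 1·10 = 451
  a_9 = -2·451 + 2·-165 + 1·66 + 1·-21 = -1187
  a_10 = -2·-1187 + 2·451 + 1·-165 + 1·66 = 3177
  a_11 = -2·3177 + 2·-1187 + 1·451 + 1·-165 = -8442

-2,2,1,1 ; -8442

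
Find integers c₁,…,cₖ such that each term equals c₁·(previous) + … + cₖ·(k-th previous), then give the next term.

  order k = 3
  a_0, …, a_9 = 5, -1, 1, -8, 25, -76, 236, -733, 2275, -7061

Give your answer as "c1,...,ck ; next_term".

  a_3 = -3·1 + 0·-1 + -1·5 = -8
  a_4 = -3·-8 + 0·1 + -1·-1 = 25
  a_5 = -3·25 + 0·-8 + -1·1 = -76
  a_6 = -3·-76 + 0·25 + -1·-8 = 236
  a_7 = -3·236 + 0·-76 + -1·25 = -733
  a_8 = -3·-733 + 0·236 + -1·-76 = 2275
  a_9 = -3·2275 + 0·-733 + -1·236 = -7061
  a_10 = -3·-7061 + 0·2275 + -1·-733 = 21916

-3,0,-1 ; 21916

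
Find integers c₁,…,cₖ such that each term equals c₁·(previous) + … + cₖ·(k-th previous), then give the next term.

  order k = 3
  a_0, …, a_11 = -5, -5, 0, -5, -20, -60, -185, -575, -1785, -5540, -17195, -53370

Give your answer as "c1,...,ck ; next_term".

3,0,1 ; -165650

  a_3 = 3·0 + 0·-5 + 1·-5 = -5
  a_4 = 3·-5 + 0·0 + 1·-5 = -20
  a_5 = 3·-20 + 0·-5 + 1·0 = -60
  a_6 = 3·-60 + 0·-20 + 1·-5 = -185
  a_7 = 3·-185 + 0·-60 + 1·-20 = -575
  a_8 = 3·-575 + 0·-185 + 1·-60 = -1785
  a_9 = 3·-1785 + 0·-575 + 1·-185 = -5540
  a_10 = 3·-5540 + 0·-1785 + 1·-575 = -17195
  a_11 = 3·-17195 + 0·-5540 + 1·-1785 = -53370
  a_12 = 3·-53370 + 0·-17195 + 1·-5540 = -165650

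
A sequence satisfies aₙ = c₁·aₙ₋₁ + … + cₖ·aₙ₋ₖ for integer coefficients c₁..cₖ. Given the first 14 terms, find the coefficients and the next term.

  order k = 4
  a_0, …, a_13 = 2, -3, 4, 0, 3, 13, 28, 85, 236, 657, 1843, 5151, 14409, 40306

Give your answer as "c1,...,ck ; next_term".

  a_4 = 2·0 + 2·4 + 1·-3 + -1·2 = 3
  a_5 = 2·3 + 2·0 + 1·4 + -1·-3 = 13
  a_6 = 2·13 + 2·3 + 1·0 + -1·4 = 28
  a_7 = 2·28 + 2·13 + 1·3 + -1·0 = 85
  a_8 = 2·85 + 2·28 + 1·13 + -1·3 = 236
  a_9 = 2·236 + 2·85 + 1·28 + -1·13 = 657
  a_10 = 2·657 + 2·236 + 1·85 + -1·28 = 1843
  a_11 = 2·1843 + 2·657 + 1·236 + -1·85 = 5151
  a_12 = 2·5151 + 2·1843 + 1·657 + -1·236 = 14409
  a_13 = 2·14409 + 2·5151 + 1·1843 + -1·657 = 40306
  a_14 = 2·40306 + 2·14409 + 1·5151 + -1·1843 = 112738

2,2,1,-1 ; 112738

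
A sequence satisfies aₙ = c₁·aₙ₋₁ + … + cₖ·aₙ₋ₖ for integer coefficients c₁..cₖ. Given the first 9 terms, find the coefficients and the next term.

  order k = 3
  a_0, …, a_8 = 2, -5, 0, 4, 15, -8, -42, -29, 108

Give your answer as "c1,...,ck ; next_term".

0,-2,-3 ; 184

  a_3 = 0·0 + -2·-5 + -3·2 = 4
  a_4 = 0·4 + -2·0 + -3·-5 = 15
  a_5 = 0·15 + -2·4 + -3·0 = -8
  a_6 = 0·-8 + -2·15 + -3·4 = -42
  a_7 = 0·-42 + -2·-8 + -3·15 = -29
  a_8 = 0·-29 + -2·-42 + -3·-8 = 108
  a_9 = 0·108 + -2·-29 + -3·-42 = 184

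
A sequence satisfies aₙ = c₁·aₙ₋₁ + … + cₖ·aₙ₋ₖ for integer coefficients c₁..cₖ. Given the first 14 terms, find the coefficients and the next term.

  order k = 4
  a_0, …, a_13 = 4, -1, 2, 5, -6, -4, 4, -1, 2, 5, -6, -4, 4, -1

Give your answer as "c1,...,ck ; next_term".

  a_4 = 0·5 + -1·2 + 0·-1 + -1·4 = -6
  a_5 = 0·-6 + -1·5 + 0·2 + -1·-1 = -4
  a_6 = 0·-4 + -1·-6 + 0·5 + -1·2 = 4
  a_7 = 0·4 + -1·-4 + 0·-6 + -1·5 = -1
  a_8 = 0·-1 + -1·4 + 0·-4 + -1·-6 = 2
  a_9 = 0·2 + -1·-1 + 0·4 + -1·-4 = 5
  a_10 = 0·5 + -1·2 + 0·-1 + -1·4 = -6
  a_11 = 0·-6 + -1·5 + 0·2 + -1·-1 = -4
  a_12 = 0·-4 + -1·-6 + 0·5 + -1·2 = 4
  a_13 = 0·4 + -1·-4 + 0·-6 + -1·5 = -1
  a_14 = 0·-1 + -1·4 + 0·-4 + -1·-6 = 2

0,-1,0,-1 ; 2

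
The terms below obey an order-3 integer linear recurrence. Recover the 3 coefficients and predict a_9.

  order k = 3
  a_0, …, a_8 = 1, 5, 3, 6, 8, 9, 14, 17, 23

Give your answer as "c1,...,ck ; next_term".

0,1,1 ; 31

  a_3 = 0·3 + 1·5 + 1·1 = 6
  a_4 = 0·6 + 1·3 + 1·5 = 8
  a_5 = 0·8 + 1·6 + 1·3 = 9
  a_6 = 0·9 + 1·8 + 1·6 = 14
  a_7 = 0·14 + 1·9 + 1·8 = 17
  a_8 = 0·17 + 1·14 + 1·9 = 23
  a_9 = 0·23 + 1·17 + 1·14 = 31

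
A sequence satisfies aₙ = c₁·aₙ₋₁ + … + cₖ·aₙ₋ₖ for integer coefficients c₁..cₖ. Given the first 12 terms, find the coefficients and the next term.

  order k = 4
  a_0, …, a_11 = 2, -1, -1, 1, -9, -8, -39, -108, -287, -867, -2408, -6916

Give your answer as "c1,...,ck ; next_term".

1,4,4,-1 ; -19729

  a_4 = 1·1 + 4·-1 + 4·-1 + -1·2 = -9
  a_5 = 1·-9 + 4·1 + 4·-1 + -1·-1 = -8
  a_6 = 1·-8 + 4·-9 + 4·1 + -1·-1 = -39
  a_7 = 1·-39 + 4·-8 + 4·-9 + -1·1 = -108
  a_8 = 1·-108 + 4·-39 + 4·-8 + -1·-9 = -287
  a_9 = 1·-287 + 4·-108 + 4·-39 + -1·-8 = -867
  a_10 = 1·-867 + 4·-287 + 4·-108 + -1·-39 = -2408
  a_11 = 1·-2408 + 4·-867 + 4·-287 + -1·-108 = -6916
  a_12 = 1·-6916 + 4·-2408 + 4·-867 + -1·-287 = -19729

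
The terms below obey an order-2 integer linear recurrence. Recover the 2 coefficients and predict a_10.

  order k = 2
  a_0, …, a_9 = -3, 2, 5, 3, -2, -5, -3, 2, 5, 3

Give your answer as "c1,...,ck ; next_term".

1,-1 ; -2

  a_2 = 1·2 + -1·-3 = 5
  a_3 = 1·5 + -1·2 = 3
  a_4 = 1·3 + -1·5 = -2
  a_5 = 1·-2 + -1·3 = -5
  a_6 = 1·-5 + -1·-2 = -3
  a_7 = 1·-3 + -1·-5 = 2
  a_8 = 1·2 + -1·-3 = 5
  a_9 = 1·5 + -1·2 = 3
  a_10 = 1·3 + -1·5 = -2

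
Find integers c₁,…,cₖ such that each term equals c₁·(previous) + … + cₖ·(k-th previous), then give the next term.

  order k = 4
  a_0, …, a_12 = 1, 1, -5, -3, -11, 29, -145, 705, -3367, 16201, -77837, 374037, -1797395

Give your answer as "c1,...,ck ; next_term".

  a_4 = -4·-3 + 4·-5 + 0·1 + -3·1 = -11
  a_5 = -4·-11 + 4·-3 + 0·-5 + -3·1 = 29
  a_6 = -4·29 + 4·-11 + 0·-3 + -3·-5 = -145
  a_7 = -4·-145 + 4·29 + 0·-11 + -3·-3 = 705
  a_8 = -4·705 + 4·-145 + 0·29 + -3·-11 = -3367
  a_9 = -4·-3367 + 4·705 + 0·-145 + -3·29 = 16201
  a_10 = -4·16201 + 4·-3367 + 0·705 + -3·-145 = -77837
  a_11 = -4·-77837 + 4·16201 + 0·-3367 + -3·705 = 374037
  a_12 = -4·374037 + 4·-77837 + 0·16201 + -3·-3367 = -1797395
  a_13 = -4·-1797395 + 4·374037 + 0·-77837 + -3·16201 = 8637125

-4,4,0,-3 ; 8637125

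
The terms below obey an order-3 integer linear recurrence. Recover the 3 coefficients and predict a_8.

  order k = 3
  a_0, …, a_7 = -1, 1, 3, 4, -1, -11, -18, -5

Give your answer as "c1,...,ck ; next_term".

1,-1,-2 ; 35

  a_3 = 1·3 + -1·1 + -2·-1 = 4
  a_4 = 1·4 + -1·3 + -2·1 = -1
  a_5 = 1·-1 + -1·4 + -2·3 = -11
  a_6 = 1·-11 + -1·-1 + -2·4 = -18
  a_7 = 1·-18 + -1·-11 + -2·-1 = -5
  a_8 = 1·-5 + -1·-18 + -2·-11 = 35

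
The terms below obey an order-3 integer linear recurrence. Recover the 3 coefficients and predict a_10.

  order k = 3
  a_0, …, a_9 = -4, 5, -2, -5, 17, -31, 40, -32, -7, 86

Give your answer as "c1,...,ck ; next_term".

-2,-1,1 ; -197

  a_3 = -2·-2 + -1·5 + 1·-4 = -5
  a_4 = -2·-5 + -1·-2 + 1·5 = 17
  a_5 = -2·17 + -1·-5 + 1·-2 = -31
  a_6 = -2·-31 + -1·17 + 1·-5 = 40
  a_7 = -2·40 + -1·-31 + 1·17 = -32
  a_8 = -2·-32 + -1·40 + 1·-31 = -7
  a_9 = -2·-7 + -1·-32 + 1·40 = 86
  a_10 = -2·86 + -1·-7 + 1·-32 = -197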